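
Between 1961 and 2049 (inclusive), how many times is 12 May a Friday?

13

Track 12 May's weekday year by year (advancing +1, or +2 across a Feb 29):
  1961: Fri ✓  1962: Sat (+1)  1963: Sun (+1)  1964: Tue (+2)  1965: Wed (+1)
  1966: Thu (+1)  1967: Fri (+1) ✓  1968: Sun (+2)  1969: Mon (+1)  1970: Tue (+1)
  1971: Wed (+1)  1972: Fri (+2) ✓  1973: Sat (+1)  1974: Sun (+1)  … (61 more years) …
  2036: Mon (+2)  2037: Tue (+1)  2038: Wed (+1)  2039: Thu (+1)  2040: Sat (+2)
  2041: Sun (+1)  2042: Mon (+1)  2043: Tue (+1)  2044: Thu (+2)  2045: Fri (+1) ✓
  2046: Sat (+1)  2047: Sun (+1)  2048: Tue (+2)  2049: Wed (+1)
Friday years: 1961, 1967, 1972, 1978, 1989, 1995, 2000, 2006, 2017, 2023, 2028, 2034, 2045 — 13 in total.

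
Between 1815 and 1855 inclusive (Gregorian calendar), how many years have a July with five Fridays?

July has 31 days; it has five Fridays when Friday falls among the first (month-length − 28) days — i.e. when July 1 is one of Friday/Thursday/Wednesday.
July 1 by year: 1815:Sat 1816:Mon 1817:Tue 1818:Wed✓ 1819:Thu✓ 1820:Sat 1821:Sun 1822:Mon 1823:Tue 1824:Thu✓ 1825:Fri✓ 1826:Sat 1827:Sun 1828:Tue 1829:Wed✓ …(11 more)… 1841:Thu✓ 1842:Fri✓ 1843:Sat 1844:Mon 1845:Tue 1846:Wed✓ 1847:Thu✓ 1848:Sat 1849:Sun 1850:Mon 1851:Tue 1852:Thu✓ 1853:Fri✓ 1854:Sat 1855:Sun
Years with five Fridays: 1818, 1819, 1824, 1825, 1829, 1830, 1831, 1835, 1836, 1840, 1841, 1842, 1846, 1847, 1852, 1853 → 16.

16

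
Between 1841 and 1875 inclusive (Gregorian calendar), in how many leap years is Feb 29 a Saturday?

Leap years in 1841–1875: 8 of them.
Feb 29 weekday advances by 5 (mod 7) from one leap year to the next four years later (or differs when a century non-leap intervenes).
Leap-day weekdays: 1844:Thu 1848:Tue 1852:Sun 1856:Fri 1860:Wed 1864:Mon 1868:Sat✓ 1872:Thu
Saturday: 1868 → 1.

1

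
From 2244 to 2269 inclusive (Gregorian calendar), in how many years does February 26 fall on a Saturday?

Track February 26's weekday year by year (advancing +1, or +2 across a Feb 29):
  2244: Mon  2245: Wed (+2)  2246: Thu (+1)  2247: Fri (+1)  2248: Sat (+1) ✓
  2249: Mon (+2)  2250: Tue (+1)  2251: Wed (+1)  2252: Thu (+1)  2253: Sat (+2) ✓
  2254: Sun (+1)  2255: Mon (+1)  2256: Tue (+1)  2257: Thu (+2)  2258: Fri (+1)
  2259: Sat (+1) ✓  2260: Sun (+1)  2261: Tue (+2)  2262: Wed (+1)  2263: Thu (+1)
  2264: Fri (+1)  2265: Sun (+2)  2266: Mon (+1)  2267: Tue (+1)  2268: Wed (+1)
  2269: Fri (+2)
Saturday years: 2248, 2253, 2259 — 3 in total.

3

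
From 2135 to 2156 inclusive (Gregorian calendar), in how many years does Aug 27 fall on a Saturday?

Track Aug 27's weekday year by year (advancing +1, or +2 across a Feb 29):
  2135: Sat ✓  2136: Mon (+2)  2137: Tue (+1)  2138: Wed (+1)  2139: Thu (+1)
  2140: Sat (+2) ✓  2141: Sun (+1)  2142: Mon (+1)  2143: Tue (+1)  2144: Thu (+2)
  2145: Fri (+1)  2146: Sat (+1) ✓  2147: Sun (+1)  2148: Tue (+2)  2149: Wed (+1)
  2150: Thu (+1)  2151: Fri (+1)  2152: Sun (+2)  2153: Mon (+1)  2154: Tue (+1)
  2155: Wed (+1)  2156: Fri (+2)
Saturday years: 2135, 2140, 2146 — 3 in total.

3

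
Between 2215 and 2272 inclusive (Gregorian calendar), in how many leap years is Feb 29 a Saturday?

Leap years in 2215–2272: 15 of them.
Feb 29 weekday advances by 5 (mod 7) from one leap year to the next four years later (or differs when a century non-leap intervenes).
Leap-day weekdays: 2216:Thu 2220:Tue 2224:Sun 2228:Fri 2232:Wed 2236:Mon 2240:Sat✓ 2244:Thu 2248:Tue 2252:Sun 2256:Fri 2260:Wed 2264:Mon 2268:Sat✓ 2272:Thu
Saturday: 2240, 2268 → 2.

2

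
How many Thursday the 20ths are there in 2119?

2

Check the 20th of each month of 2119: Jan 20: Fri, Feb 20: Mon, Mar 20: Mon, Apr 20: Thu, May 20: Sat, Jun 20: Tue, Jul 20: Thu, Aug 20: Sun, Sep 20: Wed, Oct 20: Fri, Nov 20: Mon, Dec 20: Wed.
Thursday occurs in April, July — 2 months.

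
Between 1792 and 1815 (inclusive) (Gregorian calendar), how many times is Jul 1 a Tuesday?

3

Track Jul 1's weekday year by year (advancing +1, or +2 across a Feb 29):
  1792: Sun  1793: Mon (+1)  1794: Tue (+1) ✓  1795: Wed (+1)  1796: Fri (+2)
  1797: Sat (+1)  1798: Sun (+1)  1799: Mon (+1)  1800: Tue (+1) ✓  1801: Wed (+1)
  1802: Thu (+1)  1803: Fri (+1)  1804: Sun (+2)  1805: Mon (+1)  1806: Tue (+1) ✓
  1807: Wed (+1)  1808: Fri (+2)  1809: Sat (+1)  1810: Sun (+1)  1811: Mon (+1)
  1812: Wed (+2)  1813: Thu (+1)  1814: Fri (+1)  1815: Sat (+1)
Tuesday years: 1794, 1800, 1806 — 3 in total.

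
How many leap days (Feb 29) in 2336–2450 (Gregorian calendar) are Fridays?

Leap years in 2336–2450: 29 of them.
Feb 29 weekday advances by 5 (mod 7) from one leap year to the next four years later (or differs when a century non-leap intervenes).
Leap-day weekdays: 2336:Sat 2340:Thu 2344:Tue 2348:Sun 2352:Fri✓ 2356:Wed 2360:Mon 2364:Sat 2368:Thu 2372:Tue 2376:Sun 2380:Fri✓ 2384:Wed …(3 more)… 2400:Tue 2404:Sun 2408:Fri✓ 2412:Wed 2416:Mon 2420:Sat 2424:Thu 2428:Tue 2432:Sun 2436:Fri✓ 2440:Wed 2444:Mon 2448:Sat
Friday: 2352, 2380, 2408, 2436 → 4.

4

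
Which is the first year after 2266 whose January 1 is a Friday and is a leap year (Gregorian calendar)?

Jan 1 advances by 2 weekdays after a leap year and by 1 after a common year.
2266: Jan 1 is Monday.
2267: Tuesday
2268: Wednesday (leap)
2269: Friday
2270: Saturday
2271: Sunday
2272: Monday (leap)
2273: Wednesday
2274: Thursday
2275: Friday
2276: Saturday (leap)
2277: Monday
2278: Tuesday
2279: Wednesday
2280: Thursday (leap)
2281: Saturday
2282: Sunday
2283: Monday
2284: Tuesday (leap)
2285: Thursday
2286: Friday
2287: Saturday
2288: Sunday (leap)
2289: Tuesday
2290: Wednesday
2291: Thursday
2292: Friday (leap)
2292 begins on a Friday and is a leap year.

2292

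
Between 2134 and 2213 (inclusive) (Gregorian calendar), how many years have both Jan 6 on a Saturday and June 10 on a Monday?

2

Check each year's weekday for Jan 6 and June 10:
  2134: Wed/Thu  2135: Thu/Fri  2136: Fri/Sun  2137: Sun/Mon  2138: Mon/Tue  2139: Tue/Wed  2140: Wed/Fri  2141: Fri/Sat  2142: Sat/Sun  2143: Sun/Mon  2144: Mon/Wed  2145: Wed/Thu  2146: Thu/Fri  2147: Fri/Sat  …(52 more)…  2200: Mon/Tue  2201: Tue/Wed  2202: Wed/Thu  2203: Thu/Fri  2204: Fri/Sun  2205: Sun/Mon  2206: Mon/Tue  2207: Tue/Wed  2208: Wed/Fri  2209: Fri/Sat  2210: Sat/Sun  2211: Sun/Mon  2212: Mon/Wed  2213: Wed/Thu
Both conditions hold in: 2148, 2176 — 2.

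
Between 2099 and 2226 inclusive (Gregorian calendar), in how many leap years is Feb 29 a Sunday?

Leap years in 2099–2226: 30 of them.
Feb 29 weekday advances by 5 (mod 7) from one leap year to the next four years later (or differs when a century non-leap intervenes).
Leap-day weekdays: 2104:Fri 2108:Wed 2112:Mon 2116:Sat 2120:Thu 2124:Tue 2128:Sun✓ 2132:Fri 2136:Wed 2140:Mon 2144:Sat 2148:Thu 2152:Tue …(4 more)… 2172:Sat 2176:Thu 2180:Tue 2184:Sun✓ 2188:Fri 2192:Wed 2196:Mon 2204:Wed 2208:Mon 2212:Sat 2216:Thu 2220:Tue 2224:Sun✓
Sunday: 2128, 2156, 2184, 2224 → 4.

4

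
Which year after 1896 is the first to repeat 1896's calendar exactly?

1908

Two years share a calendar iff Jan 1 falls on the same weekday and both are leap or both are common. 1896: Jan 1 is Wednesday, leap year.
1897: Jan 1 Friday, common
1898: Jan 1 Saturday, common
1899: Jan 1 Sunday, common
1900: Jan 1 Monday, common
1901: Jan 1 Tuesday, common
1902: Jan 1 Wednesday, common
1903: Jan 1 Thursday, common
1904: Jan 1 Friday, leap
1905: Jan 1 Sunday, common
1906: Jan 1 Monday, common
1907: Jan 1 Tuesday, common
1908: Jan 1 Wednesday, leap
1908 matches on both conditions.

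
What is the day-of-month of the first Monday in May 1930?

5

May 1, 1930 is a Thursday, so the first Monday is the 5th.
The first Monday is 5 + 0 = 5.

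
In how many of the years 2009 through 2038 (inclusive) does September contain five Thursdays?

September has 30 days; it has five Thursdays when Thursday falls among the first (month-length − 28) days — i.e. when September 1 is one of Thursday/Wednesday.
September 1 by year: 2009:Tue 2010:Wed✓ 2011:Thu✓ 2012:Sat 2013:Sun 2014:Mon 2015:Tue 2016:Thu✓ 2017:Fri 2018:Sat 2019:Sun 2020:Tue 2021:Wed✓ 2022:Thu✓ 2023:Fri 2024:Sun 2025:Mon 2026:Tue 2027:Wed✓ 2028:Fri 2029:Sat 2030:Sun 2031:Mon 2032:Wed✓ 2033:Thu✓ 2034:Fri 2035:Sat 2036:Mon 2037:Tue 2038:Wed✓
Years with five Thursdays: 2010, 2011, 2016, 2021, 2022, 2027, 2032, 2033, 2038 → 9.

9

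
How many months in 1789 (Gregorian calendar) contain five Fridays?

A month of length L has five Fridays iff its first Friday is on day ≤ L−28 (so day 1–3 in a 31-day month, 1–2 in a 30-day month, day 1 in a leap February).
Checking each month of 1789: Jan starts Thu (31d) ✓; Feb starts Sun (28d); Mar starts Sun (31d); Apr starts Wed (30d); May starts Fri (31d) ✓; Jun starts Mon (30d); Jul starts Wed (31d) ✓; Aug starts Sat (31d); Sep starts Tue (30d); Oct starts Thu (31d) ✓; Nov starts Sun (30d); Dec starts Tue (31d).
Five-Friday months: January, May, July, October → 4.

4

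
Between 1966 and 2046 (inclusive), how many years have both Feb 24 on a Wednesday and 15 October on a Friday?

Check each year's weekday for Feb 24 and 15 October:
  1966: Thu/Sat  1967: Fri/Sun  1968: Sat/Tue  1969: Mon/Wed  1970: Tue/Thu  1971: Wed/Fri ✓  1972: Thu/Sun  1973: Sat/Mon  1974: Sun/Tue  1975: Mon/Wed  1976: Tue/Fri  1977: Thu/Sat  1978: Fri/Sun  1979: Sat/Mon  …(53 more)…  2033: Thu/Sat  2034: Fri/Sun  2035: Sat/Mon  2036: Sun/Wed  2037: Tue/Thu  2038: Wed/Fri ✓  2039: Thu/Sat  2040: Fri/Mon  2041: Sun/Tue  2042: Mon/Wed  2043: Tue/Thu  2044: Wed/Sat  2045: Fri/Sun  2046: Sat/Mon
Both conditions hold in: 1971, 1982, 1993, 1999, 2010, 2021, 2027, 2038 — 8.

8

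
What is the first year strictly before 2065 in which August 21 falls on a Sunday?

From one year to the next, a fixed date's weekday advances by 1, or by 2 when a Feb 29 lies between the two dates.
2065: August 21 is Friday.
2064: Thursday (−1)
2063: Tuesday (−2)
2062: Monday (−1)
2061: Sunday (−1)
August 21 falls on a Sunday in 2061.

2061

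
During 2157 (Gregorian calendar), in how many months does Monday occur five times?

A month of length L has five Mondays iff its first Monday is on day ≤ L−28 (so day 1–3 in a 31-day month, 1–2 in a 30-day month, day 1 in a leap February).
Checking each month of 2157: Jan starts Sat (31d) ✓; Feb starts Tue (28d); Mar starts Tue (31d); Apr starts Fri (30d); May starts Sun (31d) ✓; Jun starts Wed (30d); Jul starts Fri (31d); Aug starts Mon (31d) ✓; Sep starts Thu (30d); Oct starts Sat (31d) ✓; Nov starts Tue (30d); Dec starts Thu (31d).
Five-Monday months: January, May, August, October → 4.

4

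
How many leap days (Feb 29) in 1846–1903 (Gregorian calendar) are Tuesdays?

2

Leap years in 1846–1903: 13 of them.
Feb 29 weekday advances by 5 (mod 7) from one leap year to the next four years later (or differs when a century non-leap intervenes).
Leap-day weekdays: 1848:Tue✓ 1852:Sun 1856:Fri 1860:Wed 1864:Mon 1868:Sat 1872:Thu 1876:Tue✓ 1880:Sun 1884:Fri 1888:Wed 1892:Mon 1896:Sat
Tuesday: 1848, 1876 → 2.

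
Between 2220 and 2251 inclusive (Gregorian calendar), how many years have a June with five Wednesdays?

June has 30 days; it has five Wednesdays when Wednesday falls among the first (month-length − 28) days — i.e. when June 1 is one of Wednesday/Tuesday.
June 1 by year: 2220:Thu 2221:Fri 2222:Sat 2223:Sun 2224:Tue✓ 2225:Wed✓ 2226:Thu 2227:Fri 2228:Sun 2229:Mon 2230:Tue✓ 2231:Wed✓ 2232:Fri 2233:Sat 2234:Sun 2235:Mon 2236:Wed✓ 2237:Thu 2238:Fri 2239:Sat 2240:Mon 2241:Tue✓ 2242:Wed✓ 2243:Thu 2244:Sat 2245:Sun 2246:Mon 2247:Tue✓ 2248:Thu 2249:Fri 2250:Sat 2251:Sun
Years with five Wednesdays: 2224, 2225, 2230, 2231, 2236, 2241, 2242, 2247 → 8.

8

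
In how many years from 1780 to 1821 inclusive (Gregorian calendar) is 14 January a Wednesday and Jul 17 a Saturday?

Check each year's weekday for 14 January and Jul 17:
  1780: Fri/Mon  1781: Sun/Tue  1782: Mon/Wed  1783: Tue/Thu  1784: Wed/Sat ✓  1785: Fri/Sun  1786: Sat/Mon  1787: Sun/Tue  1788: Mon/Thu  1789: Wed/Fri  1790: Thu/Sat  1791: Fri/Sun  1792: Sat/Tue  1793: Mon/Wed  …(14 more)…  1808: Thu/Sun  1809: Sat/Mon  1810: Sun/Tue  1811: Mon/Wed  1812: Tue/Fri  1813: Thu/Sat  1814: Fri/Sun  1815: Sat/Mon  1816: Sun/Wed  1817: Tue/Thu  1818: Wed/Fri  1819: Thu/Sat  1820: Fri/Mon  1821: Sun/Tue
Both conditions hold in: 1784 — 1.

1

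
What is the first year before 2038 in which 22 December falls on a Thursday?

From one year to the next, a fixed date's weekday advances by 1, or by 2 when a Feb 29 lies between the two dates.
2038: December 22 is Wednesday.
2037: Tuesday (−1)
2036: Monday (−1)
2035: Saturday (−2)
2034: Friday (−1)
2033: Thursday (−1)
22 December falls on a Thursday in 2033.

2033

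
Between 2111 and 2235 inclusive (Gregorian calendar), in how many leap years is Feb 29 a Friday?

Leap years in 2111–2235: 30 of them.
Feb 29 weekday advances by 5 (mod 7) from one leap year to the next four years later (or differs when a century non-leap intervenes).
Leap-day weekdays: 2112:Mon 2116:Sat 2120:Thu 2124:Tue 2128:Sun 2132:Fri✓ 2136:Wed 2140:Mon 2144:Sat 2148:Thu 2152:Tue 2156:Sun 2160:Fri✓ …(4 more)… 2180:Tue 2184:Sun 2188:Fri✓ 2192:Wed 2196:Mon 2204:Wed 2208:Mon 2212:Sat 2216:Thu 2220:Tue 2224:Sun 2228:Fri✓ 2232:Wed
Friday: 2132, 2160, 2188, 2228 → 4.

4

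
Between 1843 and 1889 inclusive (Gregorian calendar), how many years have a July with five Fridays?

19

July has 31 days; it has five Fridays when Friday falls among the first (month-length − 28) days — i.e. when July 1 is one of Friday/Thursday/Wednesday.
July 1 by year: 1843:Sat 1844:Mon 1845:Tue 1846:Wed✓ 1847:Thu✓ 1848:Sat 1849:Sun 1850:Mon 1851:Tue 1852:Thu✓ 1853:Fri✓ 1854:Sat 1855:Sun 1856:Tue 1857:Wed✓ …(17 more)… 1875:Thu✓ 1876:Sat 1877:Sun 1878:Mon 1879:Tue 1880:Thu✓ 1881:Fri✓ 1882:Sat 1883:Sun 1884:Tue 1885:Wed✓ 1886:Thu✓ 1887:Fri✓ 1888:Sun 1889:Mon
Years with five Fridays: 1846, 1847, 1852, 1853, 1857, 1858, 1859, 1863, 1864, 1868, 1869, 1870, 1874, 1875, 1880, 1881, 1885, 1886, 1887 → 19.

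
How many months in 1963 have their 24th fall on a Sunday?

3

Check the 24th of each month of 1963: Jan 24: Thu, Feb 24: Sun, Mar 24: Sun, Apr 24: Wed, May 24: Fri, Jun 24: Mon, Jul 24: Wed, Aug 24: Sat, Sep 24: Tue, Oct 24: Thu, Nov 24: Sun, Dec 24: Tue.
Sunday occurs in February, March, November — 3 months.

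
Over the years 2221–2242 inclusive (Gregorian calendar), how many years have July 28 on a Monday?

3

Track July 28's weekday year by year (advancing +1, or +2 across a Feb 29):
  2221: Sat  2222: Sun (+1)  2223: Mon (+1) ✓  2224: Wed (+2)  2225: Thu (+1)
  2226: Fri (+1)  2227: Sat (+1)  2228: Mon (+2) ✓  2229: Tue (+1)  2230: Wed (+1)
  2231: Thu (+1)  2232: Sat (+2)  2233: Sun (+1)  2234: Mon (+1) ✓  2235: Tue (+1)
  2236: Thu (+2)  2237: Fri (+1)  2238: Sat (+1)  2239: Sun (+1)  2240: Tue (+2)
  2241: Wed (+1)  2242: Thu (+1)
Monday years: 2223, 2228, 2234 — 3 in total.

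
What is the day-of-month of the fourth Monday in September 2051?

25

September 1, 2051 is a Friday, so the first Monday is the 4th.
The fourth Monday is 4 + 21 = 25.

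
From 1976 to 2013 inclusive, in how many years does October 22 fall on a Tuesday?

Track October 22's weekday year by year (advancing +1, or +2 across a Feb 29):
  1976: Fri  1977: Sat (+1)  1978: Sun (+1)  1979: Mon (+1)  1980: Wed (+2)
  1981: Thu (+1)  1982: Fri (+1)  1983: Sat (+1)  1984: Mon (+2)  1985: Tue (+1) ✓
  1986: Wed (+1)  1987: Thu (+1)  1988: Sat (+2)  1989: Sun (+1)  … (10 more years) …
  2000: Sun (+2)  2001: Mon (+1)  2002: Tue (+1) ✓  2003: Wed (+1)  2004: Fri (+2)
  2005: Sat (+1)  2006: Sun (+1)  2007: Mon (+1)  2008: Wed (+2)  2009: Thu (+1)
  2010: Fri (+1)  2011: Sat (+1)  2012: Mon (+2)  2013: Tue (+1) ✓
Tuesday years: 1985, 1991, 1996, 2002, 2013 — 5 in total.

5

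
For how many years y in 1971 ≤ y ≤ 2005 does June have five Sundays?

June has 30 days; it has five Sundays when Sunday falls among the first (month-length − 28) days — i.e. when June 1 is one of Sunday/Saturday.
June 1 by year: 1971:Tue 1972:Thu 1973:Fri 1974:Sat✓ 1975:Sun✓ 1976:Tue 1977:Wed 1978:Thu 1979:Fri 1980:Sun✓ 1981:Mon 1982:Tue 1983:Wed 1984:Fri 1985:Sat✓ …(5 more)… 1991:Sat✓ 1992:Mon 1993:Tue 1994:Wed 1995:Thu 1996:Sat✓ 1997:Sun✓ 1998:Mon 1999:Tue 2000:Thu 2001:Fri 2002:Sat✓ 2003:Sun✓ 2004:Tue 2005:Wed
Years with five Sundays: 1974, 1975, 1980, 1985, 1986, 1991, 1996, 1997, 2002, 2003 → 10.

10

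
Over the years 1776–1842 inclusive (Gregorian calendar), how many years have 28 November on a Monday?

Track 28 November's weekday year by year (advancing +1, or +2 across a Feb 29):
  1776: Thu  1777: Fri (+1)  1778: Sat (+1)  1779: Sun (+1)  1780: Tue (+2)
  1781: Wed (+1)  1782: Thu (+1)  1783: Fri (+1)  1784: Sun (+2)  1785: Mon (+1) ✓
  1786: Tue (+1)  1787: Wed (+1)  1788: Fri (+2)  1789: Sat (+1)  … (39 more years) …
  1829: Sat (+1)  1830: Sun (+1)  1831: Mon (+1) ✓  1832: Wed (+2)  1833: Thu (+1)
  1834: Fri (+1)  1835: Sat (+1)  1836: Mon (+2) ✓  1837: Tue (+1)  1838: Wed (+1)
  1839: Thu (+1)  1840: Sat (+2)  1841: Sun (+1)  1842: Mon (+1) ✓
Monday years: 1785, 1791, 1796, 1803, 1808, 1814, 1825, 1831, 1836, 1842 — 10 in total.

10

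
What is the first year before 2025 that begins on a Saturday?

2022

Jan 1 advances by 2 weekdays after a leap year and by 1 after a common year.
2025: Jan 1 is Wednesday.
2024: Monday (leap)
2023: Sunday
2022: Saturday
2022 begins on a Saturday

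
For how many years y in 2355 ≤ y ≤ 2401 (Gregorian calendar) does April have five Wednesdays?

April has 30 days; it has five Wednesdays when Wednesday falls among the first (month-length − 28) days — i.e. when April 1 is one of Wednesday/Tuesday.
April 1 by year: 2355:Fri 2356:Sun 2357:Mon 2358:Tue✓ 2359:Wed✓ 2360:Fri 2361:Sat 2362:Sun 2363:Mon 2364:Wed✓ 2365:Thu 2366:Fri 2367:Sat 2368:Mon 2369:Tue✓ …(17 more)… 2387:Wed✓ 2388:Fri 2389:Sat 2390:Sun 2391:Mon 2392:Wed✓ 2393:Thu 2394:Fri 2395:Sat 2396:Mon 2397:Tue✓ 2398:Wed✓ 2399:Thu 2400:Sat 2401:Sun
Years with five Wednesdays: 2358, 2359, 2364, 2369, 2370, 2375, 2380, 2381, 2386, 2387, 2392, 2397, 2398 → 13.

13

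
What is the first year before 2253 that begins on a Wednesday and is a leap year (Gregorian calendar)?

2240

Jan 1 advances by 2 weekdays after a leap year and by 1 after a common year.
2253: Jan 1 is Saturday.
2252: Thursday (leap)
2251: Wednesday
2250: Tuesday
2249: Monday
2248: Saturday (leap)
2247: Friday
2246: Thursday
2245: Wednesday
2244: Monday (leap)
2243: Sunday
2242: Saturday
2241: Friday
2240: Wednesday (leap)
2240 begins on a Wednesday and is a leap year.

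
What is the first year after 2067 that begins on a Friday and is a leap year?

2072

Jan 1 advances by 2 weekdays after a leap year and by 1 after a common year.
2067: Jan 1 is Saturday.
2068: Sunday (leap)
2069: Tuesday
2070: Wednesday
2071: Thursday
2072: Friday (leap)
2072 begins on a Friday and is a leap year.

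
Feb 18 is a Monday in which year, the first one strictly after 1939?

1946

From one year to the next, a fixed date's weekday advances by 1, or by 2 when a Feb 29 lies between the two dates.
1939: February 18 is Saturday.
1940: Sunday (+1)
1941: Tuesday (+2)
1942: Wednesday (+1)
1943: Thursday (+1)
1944: Friday (+1)
1945: Sunday (+2)
1946: Monday (+1)
Feb 18 falls on a Monday in 1946.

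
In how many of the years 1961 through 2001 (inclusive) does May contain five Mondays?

May has 31 days; it has five Mondays when Monday falls among the first (month-length − 28) days — i.e. when May 1 is one of Monday/Sunday/Saturday.
May 1 by year: 1961:Mon✓ 1962:Tue 1963:Wed 1964:Fri 1965:Sat✓ 1966:Sun✓ 1967:Mon✓ 1968:Wed 1969:Thu 1970:Fri 1971:Sat✓ 1972:Mon✓ 1973:Tue 1974:Wed 1975:Thu …(11 more)… 1987:Fri 1988:Sun✓ 1989:Mon✓ 1990:Tue 1991:Wed 1992:Fri 1993:Sat✓ 1994:Sun✓ 1995:Mon✓ 1996:Wed 1997:Thu 1998:Fri 1999:Sat✓ 2000:Mon✓ 2001:Tue
Years with five Mondays: 1961, 1965, 1966, 1967, 1971, 1972, 1976, 1977, 1978, 1982, 1983, 1988, 1989, 1993, 1994, 1995, 1999, 2000 → 18.

18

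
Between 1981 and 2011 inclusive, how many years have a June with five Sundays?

8

June has 30 days; it has five Sundays when Sunday falls among the first (month-length − 28) days — i.e. when June 1 is one of Sunday/Saturday.
June 1 by year: 1981:Mon 1982:Tue 1983:Wed 1984:Fri 1985:Sat✓ 1986:Sun✓ 1987:Mon 1988:Wed 1989:Thu 1990:Fri 1991:Sat✓ 1992:Mon 1993:Tue 1994:Wed 1995:Thu 1996:Sat✓ 1997:Sun✓ 1998:Mon 1999:Tue 2000:Thu 2001:Fri 2002:Sat✓ 2003:Sun✓ 2004:Tue 2005:Wed 2006:Thu 2007:Fri 2008:Sun✓ 2009:Mon 2010:Tue 2011:Wed
Years with five Sundays: 1985, 1986, 1991, 1996, 1997, 2002, 2003, 2008 → 8.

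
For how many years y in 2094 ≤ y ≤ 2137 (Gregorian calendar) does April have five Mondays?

13

April has 30 days; it has five Mondays when Monday falls among the first (month-length − 28) days — i.e. when April 1 is one of Monday/Sunday.
April 1 by year: 2094:Thu 2095:Fri 2096:Sun✓ 2097:Mon✓ 2098:Tue 2099:Wed 2100:Thu 2101:Fri 2102:Sat 2103:Sun✓ 2104:Tue 2105:Wed 2106:Thu 2107:Fri 2108:Sun✓ …(14 more)… 2123:Thu 2124:Sat 2125:Sun✓ 2126:Mon✓ 2127:Tue 2128:Thu 2129:Fri 2130:Sat 2131:Sun✓ 2132:Tue 2133:Wed 2134:Thu 2135:Fri 2136:Sun✓ 2137:Mon✓
Years with five Mondays: 2096, 2097, 2103, 2108, 2109, 2114, 2115, 2120, 2125, 2126, 2131, 2136, 2137 → 13.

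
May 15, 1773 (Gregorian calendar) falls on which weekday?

Saturday

January 1, 1773 is a Friday.
May 15 is day 135 of the year, i.e. 134 days after Jan 1.
134 mod 7 = 1, so advance 1 weekday from Friday: Saturday.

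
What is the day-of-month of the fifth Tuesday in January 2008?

29

January 1, 2008 is a Tuesday, so the first Tuesday is the 1st.
The fifth Tuesday is 1 + 28 = 29.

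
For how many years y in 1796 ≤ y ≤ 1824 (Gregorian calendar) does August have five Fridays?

August has 31 days; it has five Fridays when Friday falls among the first (month-length − 28) days — i.e. when August 1 is one of Friday/Thursday/Wednesday.
August 1 by year: 1796:Mon 1797:Tue 1798:Wed✓ 1799:Thu✓ 1800:Fri✓ 1801:Sat 1802:Sun 1803:Mon 1804:Wed✓ 1805:Thu✓ 1806:Fri✓ 1807:Sat 1808:Mon 1809:Tue 1810:Wed✓ 1811:Thu✓ 1812:Sat 1813:Sun 1814:Mon 1815:Tue 1816:Thu✓ 1817:Fri✓ 1818:Sat 1819:Sun 1820:Tue 1821:Wed✓ 1822:Thu✓ 1823:Fri✓ 1824:Sun
Years with five Fridays: 1798, 1799, 1800, 1804, 1805, 1806, 1810, 1811, 1816, 1817, 1821, 1822, 1823 → 13.

13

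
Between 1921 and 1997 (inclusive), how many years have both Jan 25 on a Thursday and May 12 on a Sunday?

Check each year's weekday for Jan 25 and May 12:
  1921: Tue/Thu  1922: Wed/Fri  1923: Thu/Sat  1924: Fri/Mon  1925: Sun/Tue  1926: Mon/Wed  1927: Tue/Thu  1928: Wed/Sat  1929: Fri/Sun  1930: Sat/Mon  1931: Sun/Tue  1932: Mon/Thu  1933: Wed/Fri  1934: Thu/Sat  …(49 more)…  1984: Wed/Sat  1985: Fri/Sun  1986: Sat/Mon  1987: Sun/Tue  1988: Mon/Thu  1989: Wed/Fri  1990: Thu/Sat  1991: Fri/Sun  1992: Sat/Tue  1993: Mon/Wed  1994: Tue/Thu  1995: Wed/Fri  1996: Thu/Sun ✓  1997: Sat/Mon
Both conditions hold in: 1940, 1968, 1996 — 3.

3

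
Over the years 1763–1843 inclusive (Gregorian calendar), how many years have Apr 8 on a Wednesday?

12

Track Apr 8's weekday year by year (advancing +1, or +2 across a Feb 29):
  1763: Fri  1764: Sun (+2)  1765: Mon (+1)  1766: Tue (+1)  1767: Wed (+1) ✓
  1768: Fri (+2)  1769: Sat (+1)  1770: Sun (+1)  1771: Mon (+1)  1772: Wed (+2) ✓
  1773: Thu (+1)  1774: Fri (+1)  1775: Sat (+1)  1776: Mon (+2)  … (53 more years) …
  1830: Thu (+1)  1831: Fri (+1)  1832: Sun (+2)  1833: Mon (+1)  1834: Tue (+1)
  1835: Wed (+1) ✓  1836: Fri (+2)  1837: Sat (+1)  1838: Sun (+1)  1839: Mon (+1)
  1840: Wed (+2) ✓  1841: Thu (+1)  1842: Fri (+1)  1843: Sat (+1)
Wednesday years: 1767, 1772, 1778, 1789, 1795, 1801, 1807, 1812, 1818, 1829, 1835, 1840 — 12 in total.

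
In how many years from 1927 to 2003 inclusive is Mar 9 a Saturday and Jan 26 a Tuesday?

0

Check each year's weekday for Mar 9 and Jan 26:
  1927: Wed/Wed  1928: Fri/Thu  1929: Sat/Sat  1930: Sun/Sun  1931: Mon/Mon  1932: Wed/Tue  1933: Thu/Thu  1934: Fri/Fri  1935: Sat/Sat  1936: Mon/Sun  1937: Tue/Tue  1938: Wed/Wed  1939: Thu/Thu  1940: Sat/Fri  …(49 more)…  1990: Fri/Fri  1991: Sat/Sat  1992: Mon/Sun  1993: Tue/Tue  1994: Wed/Wed  1995: Thu/Thu  1996: Sat/Fri  1997: Sun/Sun  1998: Mon/Mon  1999: Tue/Tue  2000: Thu/Wed  2001: Fri/Fri  2002: Sat/Sat  2003: Sun/Sun
Both conditions hold in: no year — 0.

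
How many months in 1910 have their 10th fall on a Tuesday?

1

Check the 10th of each month of 1910: Jan 10: Mon, Feb 10: Thu, Mar 10: Thu, Apr 10: Sun, May 10: Tue, Jun 10: Fri, Jul 10: Sun, Aug 10: Wed, Sep 10: Sat, Oct 10: Mon, Nov 10: Thu, Dec 10: Sat.
Tuesday occurs in May — 1 month.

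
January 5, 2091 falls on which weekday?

Friday

January 1, 2091 is a Monday.
January 5 is day 5 of the year, i.e. 4 days after Jan 1.
4 mod 7 = 4, so advance 4 weekdays from Monday: Friday.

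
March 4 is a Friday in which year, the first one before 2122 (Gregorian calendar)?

From one year to the next, a fixed date's weekday advances by 1, or by 2 when a Feb 29 lies between the two dates.
2122: March 4 is Wednesday.
2121: Tuesday (−1)
2120: Monday (−1)
2119: Saturday (−2)
2118: Friday (−1)
March 4 falls on a Friday in 2118.

2118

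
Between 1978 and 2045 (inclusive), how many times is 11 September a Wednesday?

9

Track 11 September's weekday year by year (advancing +1, or +2 across a Feb 29):
  1978: Mon  1979: Tue (+1)  1980: Thu (+2)  1981: Fri (+1)  1982: Sat (+1)
  1983: Sun (+1)  1984: Tue (+2)  1985: Wed (+1) ✓  1986: Thu (+1)  1987: Fri (+1)
  1988: Sun (+2)  1989: Mon (+1)  1990: Tue (+1)  1991: Wed (+1) ✓  … (40 more years) …
  2032: Sat (+2)  2033: Sun (+1)  2034: Mon (+1)  2035: Tue (+1)  2036: Thu (+2)
  2037: Fri (+1)  2038: Sat (+1)  2039: Sun (+1)  2040: Tue (+2)  2041: Wed (+1) ✓
  2042: Thu (+1)  2043: Fri (+1)  2044: Sun (+2)  2045: Mon (+1)
Wednesday years: 1985, 1991, 1996, 2002, 2013, 2019, 2024, 2030, 2041 — 9 in total.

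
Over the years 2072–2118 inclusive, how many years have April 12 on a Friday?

Track April 12's weekday year by year (advancing +1, or +2 across a Feb 29):
  2072: Tue  2073: Wed (+1)  2074: Thu (+1)  2075: Fri (+1) ✓  2076: Sun (+2)
  2077: Mon (+1)  2078: Tue (+1)  2079: Wed (+1)  2080: Fri (+2) ✓  2081: Sat (+1)
  2082: Sun (+1)  2083: Mon (+1)  2084: Wed (+2)  2085: Thu (+1)  … (19 more years) …
  2105: Sun (+1)  2106: Mon (+1)  2107: Tue (+1)  2108: Thu (+2)  2109: Fri (+1) ✓
  2110: Sat (+1)  2111: Sun (+1)  2112: Tue (+2)  2113: Wed (+1)  2114: Thu (+1)
  2115: Fri (+1) ✓  2116: Sun (+2)  2117: Mon (+1)  2118: Tue (+1)
Friday years: 2075, 2080, 2086, 2097, 2109, 2115 — 6 in total.

6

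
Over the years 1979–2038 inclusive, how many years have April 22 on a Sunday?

Track April 22's weekday year by year (advancing +1, or +2 across a Feb 29):
  1979: Sun ✓  1980: Tue (+2)  1981: Wed (+1)  1982: Thu (+1)  1983: Fri (+1)
  1984: Sun (+2) ✓  1985: Mon (+1)  1986: Tue (+1)  1987: Wed (+1)  1988: Fri (+2)
  1989: Sat (+1)  1990: Sun (+1) ✓  1991: Mon (+1)  1992: Wed (+2)  … (32 more years) …
  2025: Tue (+1)  2026: Wed (+1)  2027: Thu (+1)  2028: Sat (+2)  2029: Sun (+1) ✓
  2030: Mon (+1)  2031: Tue (+1)  2032: Thu (+2)  2033: Fri (+1)  2034: Sat (+1)
  2035: Sun (+1) ✓  2036: Tue (+2)  2037: Wed (+1)  2038: Thu (+1)
Sunday years: 1979, 1984, 1990, 2001, 2007, 2012, 2018, 2029, 2035 — 9 in total.

9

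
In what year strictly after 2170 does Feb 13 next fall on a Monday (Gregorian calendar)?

From one year to the next, a fixed date's weekday advances by 1, or by 2 when a Feb 29 lies between the two dates.
2170: February 13 is Tuesday.
2171: Wednesday (+1)
2172: Thursday (+1)
2173: Saturday (+2)
2174: Sunday (+1)
2175: Monday (+1)
Feb 13 falls on a Monday in 2175.

2175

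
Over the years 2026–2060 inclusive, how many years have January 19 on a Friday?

5

Track January 19's weekday year by year (advancing +1, or +2 across a Feb 29):
  2026: Mon  2027: Tue (+1)  2028: Wed (+1)  2029: Fri (+2) ✓  2030: Sat (+1)
  2031: Sun (+1)  2032: Mon (+1)  2033: Wed (+2)  2034: Thu (+1)  2035: Fri (+1) ✓
  2036: Sat (+1)  2037: Mon (+2)  2038: Tue (+1)  2039: Wed (+1)  … (7 more years) …
  2047: Sat (+1)  2048: Sun (+1)  2049: Tue (+2)  2050: Wed (+1)  2051: Thu (+1)
  2052: Fri (+1) ✓  2053: Sun (+2)  2054: Mon (+1)  2055: Tue (+1)  2056: Wed (+1)
  2057: Fri (+2) ✓  2058: Sat (+1)  2059: Sun (+1)  2060: Mon (+1)
Friday years: 2029, 2035, 2046, 2052, 2057 — 5 in total.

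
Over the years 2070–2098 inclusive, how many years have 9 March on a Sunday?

5

Track 9 March's weekday year by year (advancing +1, or +2 across a Feb 29):
  2070: Sun ✓  2071: Mon (+1)  2072: Wed (+2)  2073: Thu (+1)  2074: Fri (+1)
  2075: Sat (+1)  2076: Mon (+2)  2077: Tue (+1)  2078: Wed (+1)  2079: Thu (+1)
  2080: Sat (+2)  2081: Sun (+1) ✓  2082: Mon (+1)  2083: Tue (+1)  2084: Thu (+2)
  2085: Fri (+1)  2086: Sat (+1)  2087: Sun (+1) ✓  2088: Tue (+2)  2089: Wed (+1)
  2090: Thu (+1)  2091: Fri (+1)  2092: Sun (+2) ✓  2093: Mon (+1)  2094: Tue (+1)
  2095: Wed (+1)  2096: Fri (+2)  2097: Sat (+1)  2098: Sun (+1) ✓
Sunday years: 2070, 2081, 2087, 2092, 2098 — 5 in total.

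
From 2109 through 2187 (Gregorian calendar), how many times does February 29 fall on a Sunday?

Leap years in 2109–2187: 19 of them.
Feb 29 weekday advances by 5 (mod 7) from one leap year to the next four years later (or differs when a century non-leap intervenes).
Leap-day weekdays: 2112:Mon 2116:Sat 2120:Thu 2124:Tue 2128:Sun✓ 2132:Fri 2136:Wed 2140:Mon 2144:Sat 2148:Thu 2152:Tue 2156:Sun✓ 2160:Fri 2164:Wed 2168:Mon 2172:Sat 2176:Thu 2180:Tue 2184:Sun✓
Sunday: 2128, 2156, 2184 → 3.

3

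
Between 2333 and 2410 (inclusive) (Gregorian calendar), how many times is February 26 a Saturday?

Track February 26's weekday year by year (advancing +1, or +2 across a Feb 29):
  2333: Sun  2334: Mon (+1)  2335: Tue (+1)  2336: Wed (+1)  2337: Fri (+2)
  2338: Sat (+1) ✓  2339: Sun (+1)  2340: Mon (+1)  2341: Wed (+2)  2342: Thu (+1)
  2343: Fri (+1)  2344: Sat (+1) ✓  2345: Mon (+2)  2346: Tue (+1)  … (50 more years) …
  2397: Wed (+2)  2398: Thu (+1)  2399: Fri (+1)  2400: Sat (+1) ✓  2401: Mon (+2)
  2402: Tue (+1)  2403: Wed (+1)  2404: Thu (+1)  2405: Sat (+2) ✓  2406: Sun (+1)
  2407: Mon (+1)  2408: Tue (+1)  2409: Thu (+2)  2410: Fri (+1)
Saturday years: 2338, 2344, 2349, 2355, 2366, 2372, 2377, 2383, 2394, 2400, 2405 — 11 in total.

11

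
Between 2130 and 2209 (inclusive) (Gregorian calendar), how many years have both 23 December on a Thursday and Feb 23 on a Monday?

2

Check each year's weekday for 23 December and Feb 23:
  2130: Sat/Thu  2131: Sun/Fri  2132: Tue/Sat  2133: Wed/Mon  2134: Thu/Tue  2135: Fri/Wed  2136: Sun/Thu  2137: Mon/Sat  2138: Tue/Sun  2139: Wed/Mon  2140: Fri/Tue  2141: Sat/Thu  2142: Sun/Fri  2143: Mon/Sat  …(52 more)…  2196: Fri/Tue  2197: Sat/Thu  2198: Sun/Fri  2199: Mon/Sat  2200: Tue/Sun  2201: Wed/Mon  2202: Thu/Tue  2203: Fri/Wed  2204: Sun/Thu  2205: Mon/Sat  2206: Tue/Sun  2207: Wed/Mon  2208: Fri/Tue  2209: Sat/Thu
Both conditions hold in: 2156, 2184 — 2.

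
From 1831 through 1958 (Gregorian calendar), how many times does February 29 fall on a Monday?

Leap years in 1831–1958: 31 of them.
Feb 29 weekday advances by 5 (mod 7) from one leap year to the next four years later (or differs when a century non-leap intervenes).
Leap-day weekdays: 1832:Wed 1836:Mon✓ 1840:Sat 1844:Thu 1848:Tue 1852:Sun 1856:Fri 1860:Wed 1864:Mon✓ 1868:Sat 1872:Thu 1876:Tue 1880:Sun …(5 more)… 1908:Sat 1912:Thu 1916:Tue 1920:Sun 1924:Fri 1928:Wed 1932:Mon✓ 1936:Sat 1940:Thu 1944:Tue 1948:Sun 1952:Fri 1956:Wed
Monday: 1836, 1864, 1892, 1904, 1932 → 5.

5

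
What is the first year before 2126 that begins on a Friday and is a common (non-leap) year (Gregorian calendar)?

Jan 1 advances by 2 weekdays after a leap year and by 1 after a common year.
2126: Jan 1 is Tuesday.
2125: Monday
2124: Saturday (leap)
2123: Friday
2123 begins on a Friday and is a common year.

2123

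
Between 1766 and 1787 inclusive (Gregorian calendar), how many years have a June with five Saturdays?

6

June has 30 days; it has five Saturdays when Saturday falls among the first (month-length − 28) days — i.e. when June 1 is one of Saturday/Friday.
June 1 by year: 1766:Sun 1767:Mon 1768:Wed 1769:Thu 1770:Fri✓ 1771:Sat✓ 1772:Mon 1773:Tue 1774:Wed 1775:Thu 1776:Sat✓ 1777:Sun 1778:Mon 1779:Tue 1780:Thu 1781:Fri✓ 1782:Sat✓ 1783:Sun 1784:Tue 1785:Wed 1786:Thu 1787:Fri✓
Years with five Saturdays: 1770, 1771, 1776, 1781, 1782, 1787 → 6.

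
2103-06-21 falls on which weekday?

January 1, 2103 is a Monday.
June 21 is day 172 of the year, i.e. 171 days after Jan 1.
171 mod 7 = 3, so advance 3 weekdays from Monday: Thursday.

Thursday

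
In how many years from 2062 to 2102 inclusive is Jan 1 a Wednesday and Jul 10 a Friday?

1

Check each year's weekday for Jan 1 and Jul 10:
  2062: Sun/Mon  2063: Mon/Tue  2064: Tue/Thu  2065: Thu/Fri  2066: Fri/Sat  2067: Sat/Sun  2068: Sun/Tue  2069: Tue/Wed  2070: Wed/Thu  2071: Thu/Fri  2072: Fri/Sun  2073: Sun/Mon  2074: Mon/Tue  2075: Tue/Wed  …(13 more)…  2089: Sat/Sun  2090: Sun/Mon  2091: Mon/Tue  2092: Tue/Thu  2093: Thu/Fri  2094: Fri/Sat  2095: Sat/Sun  2096: Sun/Tue  2097: Tue/Wed  2098: Wed/Thu  2099: Thu/Fri  2100: Fri/Sat  2101: Sat/Sun  2102: Sun/Mon
Both conditions hold in: 2076 — 1.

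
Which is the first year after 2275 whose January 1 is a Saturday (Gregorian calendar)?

Jan 1 advances by 2 weekdays after a leap year and by 1 after a common year.
2275: Jan 1 is Friday.
2276: Saturday (leap)
2276 begins on a Saturday

2276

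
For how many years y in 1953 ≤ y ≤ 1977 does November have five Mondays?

8

November has 30 days; it has five Mondays when Monday falls among the first (month-length − 28) days — i.e. when November 1 is one of Monday/Sunday.
November 1 by year: 1953:Sun✓ 1954:Mon✓ 1955:Tue 1956:Thu 1957:Fri 1958:Sat 1959:Sun✓ 1960:Tue 1961:Wed 1962:Thu 1963:Fri 1964:Sun✓ 1965:Mon✓ 1966:Tue 1967:Wed 1968:Fri 1969:Sat 1970:Sun✓ 1971:Mon✓ 1972:Wed 1973:Thu 1974:Fri 1975:Sat 1976:Mon✓ 1977:Tue
Years with five Mondays: 1953, 1954, 1959, 1964, 1965, 1970, 1971, 1976 → 8.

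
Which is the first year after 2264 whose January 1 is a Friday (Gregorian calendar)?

Jan 1 advances by 2 weekdays after a leap year and by 1 after a common year.
2264: Jan 1 is Friday (leap).
2265: Sunday
2266: Monday
2267: Tuesday
2268: Wednesday (leap)
2269: Friday
2269 begins on a Friday

2269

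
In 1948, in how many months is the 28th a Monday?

Check the 28th of each month of 1948: Jan 28: Wed, Feb 28: Sat, Mar 28: Sun, Apr 28: Wed, May 28: Fri, Jun 28: Mon, Jul 28: Wed, Aug 28: Sat, Sep 28: Tue, Oct 28: Thu, Nov 28: Sun, Dec 28: Tue.
Monday occurs in June — 1 month.

1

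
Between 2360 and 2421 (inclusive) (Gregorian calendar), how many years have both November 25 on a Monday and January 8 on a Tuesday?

Check each year's weekday for November 25 and January 8:
  2360: Fri/Fri  2361: Sat/Sun  2362: Sun/Mon  2363: Mon/Tue ✓  2364: Wed/Wed  2365: Thu/Fri  2366: Fri/Sat  2367: Sat/Sun  2368: Mon/Mon  2369: Tue/Wed  2370: Wed/Thu  2371: Thu/Fri  2372: Sat/Sat  2373: Sun/Mon  …(34 more)…  2408: Tue/Tue  2409: Wed/Thu  2410: Thu/Fri  2411: Fri/Sat  2412: Sun/Sun  2413: Mon/Tue ✓  2414: Tue/Wed  2415: Wed/Thu  2416: Fri/Fri  2417: Sat/Sun  2418: Sun/Mon  2419: Mon/Tue ✓  2420: Wed/Wed  2421: Thu/Fri
Both conditions hold in: 2363, 2374, 2385, 2391, 2402, 2413, 2419 — 7.

7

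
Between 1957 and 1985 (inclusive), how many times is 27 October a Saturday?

4

Track 27 October's weekday year by year (advancing +1, or +2 across a Feb 29):
  1957: Sun  1958: Mon (+1)  1959: Tue (+1)  1960: Thu (+2)  1961: Fri (+1)
  1962: Sat (+1) ✓  1963: Sun (+1)  1964: Tue (+2)  1965: Wed (+1)  1966: Thu (+1)
  1967: Fri (+1)  1968: Sun (+2)  1969: Mon (+1)  1970: Tue (+1)  1971: Wed (+1)
  1972: Fri (+2)  1973: Sat (+1) ✓  1974: Sun (+1)  1975: Mon (+1)  1976: Wed (+2)
  1977: Thu (+1)  1978: Fri (+1)  1979: Sat (+1) ✓  1980: Mon (+2)  1981: Tue (+1)
  1982: Wed (+1)  1983: Thu (+1)  1984: Sat (+2) ✓  1985: Sun (+1)
Saturday years: 1962, 1973, 1979, 1984 — 4 in total.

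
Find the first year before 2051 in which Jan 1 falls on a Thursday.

2043

Jan 1 advances by 2 weekdays after a leap year and by 1 after a common year.
2051: Jan 1 is Sunday.
2050: Saturday
2049: Friday
2048: Wednesday (leap)
2047: Tuesday
2046: Monday
2045: Sunday
2044: Friday (leap)
2043: Thursday
2043 begins on a Thursday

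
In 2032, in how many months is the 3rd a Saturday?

Check the 3rd of each month of 2032: Jan 3: Sat, Feb 3: Tue, Mar 3: Wed, Apr 3: Sat, May 3: Mon, Jun 3: Thu, Jul 3: Sat, Aug 3: Tue, Sep 3: Fri, Oct 3: Sun, Nov 3: Wed, Dec 3: Fri.
Saturday occurs in January, April, July — 3 months.

3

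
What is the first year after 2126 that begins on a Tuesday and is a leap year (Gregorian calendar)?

2132

Jan 1 advances by 2 weekdays after a leap year and by 1 after a common year.
2126: Jan 1 is Tuesday.
2127: Wednesday
2128: Thursday (leap)
2129: Saturday
2130: Sunday
2131: Monday
2132: Tuesday (leap)
2132 begins on a Tuesday and is a leap year.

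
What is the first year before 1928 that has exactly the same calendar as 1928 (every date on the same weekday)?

Two years share a calendar iff Jan 1 falls on the same weekday and both are leap or both are common. 1928: Jan 1 is Sunday, leap year.
1927: Jan 1 Saturday, common
1926: Jan 1 Friday, common
1925: Jan 1 Thursday, common
1924: Jan 1 Tuesday, leap
1923: Jan 1 Monday, common
1922: Jan 1 Sunday, common
1921: Jan 1 Saturday, common
1920: Jan 1 Thursday, leap
1919: Jan 1 Wednesday, common
1918: Jan 1 Tuesday, common
1917: Jan 1 Monday, common
1916: Jan 1 Saturday, leap
1915: Jan 1 Friday, common
1914: Jan 1 Thursday, common
1913: Jan 1 Wednesday, common
1912: Jan 1 Monday, leap
1911: Jan 1 Sunday, common
1910: Jan 1 Saturday, common
1909: Jan 1 Friday, common
1908: Jan 1 Wednesday, leap
1907: Jan 1 Tuesday, common
1906: Jan 1 Monday, common
1905: Jan 1 Sunday, common
1904: Jan 1 Friday, leap
1903: Jan 1 Thursday, common
1902: Jan 1 Wednesday, common
1901: Jan 1 Tuesday, common
1900: Jan 1 Monday, common
1899: Jan 1 Sunday, common
1898: Jan 1 Saturday, common
1897: Jan 1 Friday, common
1896: Jan 1 Wednesday, leap
1895: Jan 1 Tuesday, common
1894: Jan 1 Monday, common
1893: Jan 1 Sunday, common
1892: Jan 1 Friday, leap
1891: Jan 1 Thursday, common
1890: Jan 1 Wednesday, common
1889: Jan 1 Tuesday, common
1888: Jan 1 Sunday, leap
1888 matches on both conditions.

1888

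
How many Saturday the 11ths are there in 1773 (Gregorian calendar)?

Check the 11th of each month of 1773: Jan 11: Mon, Feb 11: Thu, Mar 11: Thu, Apr 11: Sun, May 11: Tue, Jun 11: Fri, Jul 11: Sun, Aug 11: Wed, Sep 11: Sat, Oct 11: Mon, Nov 11: Thu, Dec 11: Sat.
Saturday occurs in September, December — 2 months.

2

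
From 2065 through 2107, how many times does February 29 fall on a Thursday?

Leap years in 2065–2107: 9 of them.
Feb 29 weekday advances by 5 (mod 7) from one leap year to the next four years later (or differs when a century non-leap intervenes).
Leap-day weekdays: 2068:Wed 2072:Mon 2076:Sat 2080:Thu✓ 2084:Tue 2088:Sun 2092:Fri 2096:Wed 2104:Fri
Thursday: 2080 → 1.

1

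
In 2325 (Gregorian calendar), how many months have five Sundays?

4

A month of length L has five Sundays iff its first Sunday is on day ≤ L−28 (so day 1–3 in a 31-day month, 1–2 in a 30-day month, day 1 in a leap February).
Checking each month of 2325: Jan starts Thu (31d); Feb starts Sun (28d); Mar starts Sun (31d) ✓; Apr starts Wed (30d); May starts Fri (31d) ✓; Jun starts Mon (30d); Jul starts Wed (31d); Aug starts Sat (31d) ✓; Sep starts Tue (30d); Oct starts Thu (31d); Nov starts Sun (30d) ✓; Dec starts Tue (31d).
Five-Sunday months: March, May, August, November → 4.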